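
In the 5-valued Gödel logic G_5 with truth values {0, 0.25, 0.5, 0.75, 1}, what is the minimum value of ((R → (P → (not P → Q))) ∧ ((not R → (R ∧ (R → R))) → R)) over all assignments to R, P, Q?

The minimum is attained at R = 0.25, P = 0, Q = 0:
  not P: Gödel ¬ of 0 = 1 (operand is 0)
  (not P → Q): 1 > 0, so result = 0
  (P → (not P → Q)): 0 ≤ 0, so result = 1
  (R → (P → (not P → Q))): 0.25 ≤ 1, so result = 1
  not R: Gödel ¬ of 0.25 = 0 (operand ≠ 0)
  (R → R): 0.25 ≤ 0.25, so result = 1
  (R ∧ (R → R)) = min(0.25, 1) = 0.25
  (not R → (R ∧ (R → R))): 0 ≤ 0.25, so result = 1
  ((not R → (R ∧ (R → R))) → R): 1 > 0.25, so result = 0.25
  ((R → (P → (not P → Q))) ∧ ((not R → (R ∧ (R → R))) → R)) = min(1, 0.25) = 0.25
Checking all 125 assignments confirms none give a value below 0.25.

0.25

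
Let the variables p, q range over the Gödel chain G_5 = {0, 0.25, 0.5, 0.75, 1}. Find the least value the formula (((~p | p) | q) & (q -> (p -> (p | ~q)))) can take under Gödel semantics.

The minimum is attained at p = 0.25, q = 0:
  ~p: Gödel ¬ of 0.25 = 0 (operand ≠ 0)
  (~p | p) = max(0, 0.25) = 0.25
  ((~p | p) | q) = max(0.25, 0) = 0.25
  ~q: Gödel ¬ of 0 = 1 (operand is 0)
  (p | ~q) = max(0.25, 1) = 1
  (p -> (p | ~q)): 0.25 ≤ 1, so result = 1
  (q -> (p -> (p | ~q))): 0 ≤ 1, so result = 1
  (((~p | p) | q) & (q -> (p -> (p | ~q)))) = min(0.25, 1) = 0.25
Checking all 25 assignments confirms none give a value below 0.25.

0.25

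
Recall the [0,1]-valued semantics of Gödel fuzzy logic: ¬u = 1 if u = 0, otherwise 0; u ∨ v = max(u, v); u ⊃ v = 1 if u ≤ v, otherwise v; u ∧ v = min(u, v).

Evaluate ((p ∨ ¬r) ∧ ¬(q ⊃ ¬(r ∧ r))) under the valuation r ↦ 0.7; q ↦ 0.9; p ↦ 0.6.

¬r: Gödel ¬ of 0.7 = 0 (operand ≠ 0)
(p ∨ ¬r) = max(0.6, 0) = 0.6
(r ∧ r) = min(0.7, 0.7) = 0.7
¬(r ∧ r): Gödel ¬ of 0.7 = 0 (operand ≠ 0)
(q ⊃ ¬(r ∧ r)): 0.9 > 0, so result = 0
¬(q ⊃ ¬(r ∧ r)): Gödel ¬ of 0 = 1 (operand is 0)
((p ∨ ¬r) ∧ ¬(q ⊃ ¬(r ∧ r))) = min(0.6, 1) = 0.6

0.60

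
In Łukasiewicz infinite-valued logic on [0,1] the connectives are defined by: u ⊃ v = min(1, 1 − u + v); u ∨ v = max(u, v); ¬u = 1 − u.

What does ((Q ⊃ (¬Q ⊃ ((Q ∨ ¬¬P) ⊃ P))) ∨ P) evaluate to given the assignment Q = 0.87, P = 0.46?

1.00

¬Q: Łukasiewicz ¬ gives 1 − 0.87 = 0.13
¬P: Łukasiewicz ¬ gives 1 − 0.46 = 0.54
¬¬P: Łukasiewicz ¬ gives 1 − 0.54 = 0.46
(Q ∨ ¬¬P) = max(0.87, 0.46) = 0.87
((Q ∨ ¬¬P) ⊃ P): min(1, 1 − 0.87 + 0.46) = 0.59
(¬Q ⊃ ((Q ∨ ¬¬P) ⊃ P)): min(1, 1 − 0.13 + 0.59) = 1
(Q ⊃ (¬Q ⊃ ((Q ∨ ¬¬P) ⊃ P))): min(1, 1 − 0.87 + 1) = 1
((Q ⊃ (¬Q ⊃ ((Q ∨ ¬¬P) ⊃ P))) ∨ P) = max(1, 0.46) = 1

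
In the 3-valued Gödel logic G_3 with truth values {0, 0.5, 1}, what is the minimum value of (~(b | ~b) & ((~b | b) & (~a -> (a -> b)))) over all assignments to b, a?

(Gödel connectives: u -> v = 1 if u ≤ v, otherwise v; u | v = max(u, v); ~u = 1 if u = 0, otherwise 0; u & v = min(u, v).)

0.00

The minimum is attained at b = 0, a = 0:
  ~b: Gödel ¬ of 0 = 1 (operand is 0)
  (b | ~b) = max(0, 1) = 1
  ~(b | ~b): Gödel ¬ of 1 = 0 (operand ≠ 0)
  ~b: Gödel ¬ of 0 = 1 (operand is 0)
  (~b | b) = max(1, 0) = 1
  ~a: Gödel ¬ of 0 = 1 (operand is 0)
  (a -> b): 0 ≤ 0, so result = 1
  (~a -> (a -> b)): 1 ≤ 1, so result = 1
  ((~b | b) & (~a -> (a -> b))) = min(1, 1) = 1
  (~(b | ~b) & ((~b | b) & (~a -> (a -> b)))) = min(0, 1) = 0
Checking all 9 assignments confirms none give a value below 0.00.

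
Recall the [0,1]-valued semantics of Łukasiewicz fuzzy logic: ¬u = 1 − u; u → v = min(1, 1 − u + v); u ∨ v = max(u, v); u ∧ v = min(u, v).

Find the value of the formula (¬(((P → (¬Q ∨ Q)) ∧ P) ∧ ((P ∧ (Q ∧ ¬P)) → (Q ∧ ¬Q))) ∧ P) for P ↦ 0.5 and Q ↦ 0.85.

¬Q: Łukasiewicz ¬ gives 1 − 0.85 = 0.15
(¬Q ∨ Q) = max(0.15, 0.85) = 0.85
(P → (¬Q ∨ Q)): min(1, 1 − 0.5 + 0.85) = 1
((P → (¬Q ∨ Q)) ∧ P) = min(1, 0.5) = 0.5
¬P: Łukasiewicz ¬ gives 1 − 0.5 = 0.5
(Q ∧ ¬P) = min(0.85, 0.5) = 0.5
(P ∧ (Q ∧ ¬P)) = min(0.5, 0.5) = 0.5
¬Q: Łukasiewicz ¬ gives 1 − 0.85 = 0.15
(Q ∧ ¬Q) = min(0.85, 0.15) = 0.15
((P ∧ (Q ∧ ¬P)) → (Q ∧ ¬Q)): min(1, 1 − 0.5 + 0.15) = 0.65
(((P → (¬Q ∨ Q)) ∧ P) ∧ ((P ∧ (Q ∧ ¬P)) → (Q ∧ ¬Q))) = min(0.5, 0.65) = 0.5
¬(((P → (¬Q ∨ Q)) ∧ P) ∧ ((P ∧ (Q ∧ ¬P)) → (Q ∧ ¬Q))): Łukasiewicz ¬ gives 1 − 0.5 = 0.5
(¬(((P → (¬Q ∨ Q)) ∧ P) ∧ ((P ∧ (Q ∧ ¬P)) → (Q ∧ ¬Q))) ∧ P) = min(0.5, 0.5) = 0.5

0.50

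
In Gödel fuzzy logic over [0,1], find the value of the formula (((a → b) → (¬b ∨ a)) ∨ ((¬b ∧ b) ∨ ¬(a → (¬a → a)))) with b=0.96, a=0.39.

0.39

(a → b): 0.39 ≤ 0.96, so result = 1
¬b: Gödel ¬ of 0.96 = 0 (operand ≠ 0)
(¬b ∨ a) = max(0, 0.39) = 0.39
((a → b) → (¬b ∨ a)): 1 > 0.39, so result = 0.39
¬b: Gödel ¬ of 0.96 = 0 (operand ≠ 0)
(¬b ∧ b) = min(0, 0.96) = 0
¬a: Gödel ¬ of 0.39 = 0 (operand ≠ 0)
(¬a → a): 0 ≤ 0.39, so result = 1
(a → (¬a → a)): 0.39 ≤ 1, so result = 1
¬(a → (¬a → a)): Gödel ¬ of 1 = 0 (operand ≠ 0)
((¬b ∧ b) ∨ ¬(a → (¬a → a))) = max(0, 0) = 0
(((a → b) → (¬b ∨ a)) ∨ ((¬b ∧ b) ∨ ¬(a → (¬a → a)))) = max(0.39, 0) = 0.39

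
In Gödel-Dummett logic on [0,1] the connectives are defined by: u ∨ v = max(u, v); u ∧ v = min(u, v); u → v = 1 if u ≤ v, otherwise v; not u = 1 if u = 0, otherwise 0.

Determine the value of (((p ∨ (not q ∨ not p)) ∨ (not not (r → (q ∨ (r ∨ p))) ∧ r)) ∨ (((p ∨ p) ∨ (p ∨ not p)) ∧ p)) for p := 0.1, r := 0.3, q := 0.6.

not q: Gödel ¬ of 0.6 = 0 (operand ≠ 0)
not p: Gödel ¬ of 0.1 = 0 (operand ≠ 0)
(not q ∨ not p) = max(0, 0) = 0
(p ∨ (not q ∨ not p)) = max(0.1, 0) = 0.1
(r ∨ p) = max(0.3, 0.1) = 0.3
(q ∨ (r ∨ p)) = max(0.6, 0.3) = 0.6
(r → (q ∨ (r ∨ p))): 0.3 ≤ 0.6, so result = 1
not (r → (q ∨ (r ∨ p))): Gödel ¬ of 1 = 0 (operand ≠ 0)
not not (r → (q ∨ (r ∨ p))): Gödel ¬ of 0 = 1 (operand is 0)
(not not (r → (q ∨ (r ∨ p))) ∧ r) = min(1, 0.3) = 0.3
((p ∨ (not q ∨ not p)) ∨ (not not (r → (q ∨ (r ∨ p))) ∧ r)) = max(0.1, 0.3) = 0.3
(p ∨ p) = max(0.1, 0.1) = 0.1
not p: Gödel ¬ of 0.1 = 0 (operand ≠ 0)
(p ∨ not p) = max(0.1, 0) = 0.1
((p ∨ p) ∨ (p ∨ not p)) = max(0.1, 0.1) = 0.1
(((p ∨ p) ∨ (p ∨ not p)) ∧ p) = min(0.1, 0.1) = 0.1
(((p ∨ (not q ∨ not p)) ∨ (not not (r → (q ∨ (r ∨ p))) ∧ r)) ∨ (((p ∨ p) ∨ (p ∨ not p)) ∧ p)) = max(0.3, 0.1) = 0.3

0.30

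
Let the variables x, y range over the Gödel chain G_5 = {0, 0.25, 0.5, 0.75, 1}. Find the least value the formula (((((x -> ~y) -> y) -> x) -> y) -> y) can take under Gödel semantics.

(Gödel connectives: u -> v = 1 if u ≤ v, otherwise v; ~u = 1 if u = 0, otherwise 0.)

The minimum is attained at x = 0, y = 0.25:
  ~y: Gödel ¬ of 0.25 = 0 (operand ≠ 0)
  (x -> ~y): 0 ≤ 0, so result = 1
  ((x -> ~y) -> y): 1 > 0.25, so result = 0.25
  (((x -> ~y) -> y) -> x): 0.25 > 0, so result = 0
  ((((x -> ~y) -> y) -> x) -> y): 0 ≤ 0.25, so result = 1
  (((((x -> ~y) -> y) -> x) -> y) -> y): 1 > 0.25, so result = 0.25
Checking all 25 assignments confirms none give a value below 0.25.

0.25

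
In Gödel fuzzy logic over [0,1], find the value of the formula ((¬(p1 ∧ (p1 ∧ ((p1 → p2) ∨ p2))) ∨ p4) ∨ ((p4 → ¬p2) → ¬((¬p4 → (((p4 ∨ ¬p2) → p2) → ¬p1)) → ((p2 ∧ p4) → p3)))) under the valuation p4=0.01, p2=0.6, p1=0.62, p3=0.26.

(p1 → p2): 0.62 > 0.6, so result = 0.6
((p1 → p2) ∨ p2) = max(0.6, 0.6) = 0.6
(p1 ∧ ((p1 → p2) ∨ p2)) = min(0.62, 0.6) = 0.6
(p1 ∧ (p1 ∧ ((p1 → p2) ∨ p2))) = min(0.62, 0.6) = 0.6
¬(p1 ∧ (p1 ∧ ((p1 → p2) ∨ p2))): Gödel ¬ of 0.6 = 0 (operand ≠ 0)
(¬(p1 ∧ (p1 ∧ ((p1 → p2) ∨ p2))) ∨ p4) = max(0, 0.01) = 0.01
¬p2: Gödel ¬ of 0.6 = 0 (operand ≠ 0)
(p4 → ¬p2): 0.01 > 0, so result = 0
¬p4: Gödel ¬ of 0.01 = 0 (operand ≠ 0)
¬p2: Gödel ¬ of 0.6 = 0 (operand ≠ 0)
(p4 ∨ ¬p2) = max(0.01, 0) = 0.01
((p4 ∨ ¬p2) → p2): 0.01 ≤ 0.6, so result = 1
¬p1: Gödel ¬ of 0.62 = 0 (operand ≠ 0)
(((p4 ∨ ¬p2) → p2) → ¬p1): 1 > 0, so result = 0
(¬p4 → (((p4 ∨ ¬p2) → p2) → ¬p1)): 0 ≤ 0, so result = 1
(p2 ∧ p4) = min(0.6, 0.01) = 0.01
((p2 ∧ p4) → p3): 0.01 ≤ 0.26, so result = 1
((¬p4 → (((p4 ∨ ¬p2) → p2) → ¬p1)) → ((p2 ∧ p4) → p3)): 1 ≤ 1, so result = 1
¬((¬p4 → (((p4 ∨ ¬p2) → p2) → ¬p1)) → ((p2 ∧ p4) → p3)): Gödel ¬ of 1 = 0 (operand ≠ 0)
((p4 → ¬p2) → ¬((¬p4 → (((p4 ∨ ¬p2) → p2) → ¬p1)) → ((p2 ∧ p4) → p3))): 0 ≤ 0, so result = 1
((¬(p1 ∧ (p1 ∧ ((p1 → p2) ∨ p2))) ∨ p4) ∨ ((p4 → ¬p2) → ¬((¬p4 → (((p4 ∨ ¬p2) → p2) → ¬p1)) → ((p2 ∧ p4) → p3)))) = max(0.01, 1) = 1

1.00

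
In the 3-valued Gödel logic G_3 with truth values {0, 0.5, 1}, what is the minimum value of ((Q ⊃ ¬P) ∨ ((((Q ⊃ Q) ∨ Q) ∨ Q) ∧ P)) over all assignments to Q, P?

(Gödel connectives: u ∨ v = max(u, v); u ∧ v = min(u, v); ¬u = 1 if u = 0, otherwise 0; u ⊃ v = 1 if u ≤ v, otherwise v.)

0.50

The minimum is attained at Q = 0.5, P = 0.5:
  ¬P: Gödel ¬ of 0.5 = 0 (operand ≠ 0)
  (Q ⊃ ¬P): 0.5 > 0, so result = 0
  (Q ⊃ Q): 0.5 ≤ 0.5, so result = 1
  ((Q ⊃ Q) ∨ Q) = max(1, 0.5) = 1
  (((Q ⊃ Q) ∨ Q) ∨ Q) = max(1, 0.5) = 1
  ((((Q ⊃ Q) ∨ Q) ∨ Q) ∧ P) = min(1, 0.5) = 0.5
  ((Q ⊃ ¬P) ∨ ((((Q ⊃ Q) ∨ Q) ∨ Q) ∧ P)) = max(0, 0.5) = 0.5
Checking all 9 assignments confirms none give a value below 0.50.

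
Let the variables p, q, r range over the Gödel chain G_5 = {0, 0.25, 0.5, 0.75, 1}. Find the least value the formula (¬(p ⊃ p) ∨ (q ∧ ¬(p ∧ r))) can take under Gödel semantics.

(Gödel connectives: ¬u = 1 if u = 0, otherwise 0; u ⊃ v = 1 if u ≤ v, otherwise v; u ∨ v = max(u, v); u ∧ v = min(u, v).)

0.00

The minimum is attained at p = 0, q = 0, r = 0:
  (p ⊃ p): 0 ≤ 0, so result = 1
  ¬(p ⊃ p): Gödel ¬ of 1 = 0 (operand ≠ 0)
  (p ∧ r) = min(0, 0) = 0
  ¬(p ∧ r): Gödel ¬ of 0 = 1 (operand is 0)
  (q ∧ ¬(p ∧ r)) = min(0, 1) = 0
  (¬(p ⊃ p) ∨ (q ∧ ¬(p ∧ r))) = max(0, 0) = 0
Checking all 125 assignments confirms none give a value below 0.00.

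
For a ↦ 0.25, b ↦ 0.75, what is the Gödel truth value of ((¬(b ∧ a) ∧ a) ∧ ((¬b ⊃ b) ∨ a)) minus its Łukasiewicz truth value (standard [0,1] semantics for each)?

-0.25

Gödel evaluation:
  (b ∧ a) = min(0.75, 0.25) = 0.25
  ¬(b ∧ a): Gödel ¬ of 0.25 = 0 (operand ≠ 0)
  (¬(b ∧ a) ∧ a) = min(0, 0.25) = 0
  ¬b: Gödel ¬ of 0.75 = 0 (operand ≠ 0)
  (¬b ⊃ b): 0 ≤ 0.75, so result = 1
  ((¬b ⊃ b) ∨ a) = max(1, 0.25) = 1
  ((¬(b ∧ a) ∧ a) ∧ ((¬b ⊃ b) ∨ a)) = min(0, 1) = 0
  Gödel value = 0
Łukasiewicz evaluation:
  (b ∧ a) = min(0.75, 0.25) = 0.25
  ¬(b ∧ a): Łukasiewicz ¬ gives 1 − 0.25 = 0.75
  (¬(b ∧ a) ∧ a) = min(0.75, 0.25) = 0.25
  ¬b: Łukasiewicz ¬ gives 1 − 0.75 = 0.25
  (¬b ⊃ b): min(1, 1 − 0.25 + 0.75) = 1
  ((¬b ⊃ b) ∨ a) = max(1, 0.25) = 1
  ((¬(b ∧ a) ∧ a) ∧ ((¬b ⊃ b) ∨ a)) = min(0.25, 1) = 0.25
  Łukasiewicz value = 0.25
Difference: 0 − 0.25 = -0.25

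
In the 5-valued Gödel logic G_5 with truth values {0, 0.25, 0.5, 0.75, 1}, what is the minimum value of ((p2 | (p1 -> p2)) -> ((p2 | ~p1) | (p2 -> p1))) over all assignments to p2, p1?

The minimum is attained at p2 = 0.5, p1 = 0.25:
  (p1 -> p2): 0.25 ≤ 0.5, so result = 1
  (p2 | (p1 -> p2)) = max(0.5, 1) = 1
  ~p1: Gödel ¬ of 0.25 = 0 (operand ≠ 0)
  (p2 | ~p1) = max(0.5, 0) = 0.5
  (p2 -> p1): 0.5 > 0.25, so result = 0.25
  ((p2 | ~p1) | (p2 -> p1)) = max(0.5, 0.25) = 0.5
  ((p2 | (p1 -> p2)) -> ((p2 | ~p1) | (p2 -> p1))): 1 > 0.5, so result = 0.5
Checking all 25 assignments confirms none give a value below 0.50.

0.50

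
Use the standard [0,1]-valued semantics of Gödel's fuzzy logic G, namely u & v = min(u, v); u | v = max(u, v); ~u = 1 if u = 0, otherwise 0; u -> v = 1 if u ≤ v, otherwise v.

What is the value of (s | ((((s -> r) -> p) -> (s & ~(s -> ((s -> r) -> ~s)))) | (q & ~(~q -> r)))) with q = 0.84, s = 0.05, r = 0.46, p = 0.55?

(s -> r): 0.05 ≤ 0.46, so result = 1
((s -> r) -> p): 1 > 0.55, so result = 0.55
(s -> r): 0.05 ≤ 0.46, so result = 1
~s: Gödel ¬ of 0.05 = 0 (operand ≠ 0)
((s -> r) -> ~s): 1 > 0, so result = 0
(s -> ((s -> r) -> ~s)): 0.05 > 0, so result = 0
~(s -> ((s -> r) -> ~s)): Gödel ¬ of 0 = 1 (operand is 0)
(s & ~(s -> ((s -> r) -> ~s))) = min(0.05, 1) = 0.05
(((s -> r) -> p) -> (s & ~(s -> ((s -> r) -> ~s)))): 0.55 > 0.05, so result = 0.05
~q: Gödel ¬ of 0.84 = 0 (operand ≠ 0)
(~q -> r): 0 ≤ 0.46, so result = 1
~(~q -> r): Gödel ¬ of 1 = 0 (operand ≠ 0)
(q & ~(~q -> r)) = min(0.84, 0) = 0
((((s -> r) -> p) -> (s & ~(s -> ((s -> r) -> ~s)))) | (q & ~(~q -> r))) = max(0.05, 0) = 0.05
(s | ((((s -> r) -> p) -> (s & ~(s -> ((s -> r) -> ~s)))) | (q & ~(~q -> r)))) = max(0.05, 0.05) = 0.05

0.05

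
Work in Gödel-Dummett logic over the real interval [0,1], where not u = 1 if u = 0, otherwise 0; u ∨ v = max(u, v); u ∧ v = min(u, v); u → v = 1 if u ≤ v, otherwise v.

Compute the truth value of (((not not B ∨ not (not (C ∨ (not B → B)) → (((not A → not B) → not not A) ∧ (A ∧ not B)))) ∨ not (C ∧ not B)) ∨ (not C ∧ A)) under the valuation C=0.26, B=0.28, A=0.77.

not B: Gödel ¬ of 0.28 = 0 (operand ≠ 0)
not not B: Gödel ¬ of 0 = 1 (operand is 0)
not B: Gödel ¬ of 0.28 = 0 (operand ≠ 0)
(not B → B): 0 ≤ 0.28, so result = 1
(C ∨ (not B → B)) = max(0.26, 1) = 1
not (C ∨ (not B → B)): Gödel ¬ of 1 = 0 (operand ≠ 0)
not A: Gödel ¬ of 0.77 = 0 (operand ≠ 0)
not B: Gödel ¬ of 0.28 = 0 (operand ≠ 0)
(not A → not B): 0 ≤ 0, so result = 1
not A: Gödel ¬ of 0.77 = 0 (operand ≠ 0)
not not A: Gödel ¬ of 0 = 1 (operand is 0)
((not A → not B) → not not A): 1 ≤ 1, so result = 1
not B: Gödel ¬ of 0.28 = 0 (operand ≠ 0)
(A ∧ not B) = min(0.77, 0) = 0
(((not A → not B) → not not A) ∧ (A ∧ not B)) = min(1, 0) = 0
(not (C ∨ (not B → B)) → (((not A → not B) → not not A) ∧ (A ∧ not B))): 0 ≤ 0, so result = 1
not (not (C ∨ (not B → B)) → (((not A → not B) → not not A) ∧ (A ∧ not B))): Gödel ¬ of 1 = 0 (operand ≠ 0)
(not not B ∨ not (not (C ∨ (not B → B)) → (((not A → not B) → not not A) ∧ (A ∧ not B)))) = max(1, 0) = 1
not B: Gödel ¬ of 0.28 = 0 (operand ≠ 0)
(C ∧ not B) = min(0.26, 0) = 0
not (C ∧ not B): Gödel ¬ of 0 = 1 (operand is 0)
((not not B ∨ not (not (C ∨ (not B → B)) → (((not A → not B) → not not A) ∧ (A ∧ not B)))) ∨ not (C ∧ not B)) = max(1, 1) = 1
not C: Gödel ¬ of 0.26 = 0 (operand ≠ 0)
(not C ∧ A) = min(0, 0.77) = 0
(((not not B ∨ not (not (C ∨ (not B → B)) → (((not A → not B) → not not A) ∧ (A ∧ not B)))) ∨ not (C ∧ not B)) ∨ (not C ∧ A)) = max(1, 0) = 1

1.00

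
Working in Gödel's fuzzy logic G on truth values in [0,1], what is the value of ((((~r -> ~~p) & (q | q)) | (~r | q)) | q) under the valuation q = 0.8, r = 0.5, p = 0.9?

0.80

~r: Gödel ¬ of 0.5 = 0 (operand ≠ 0)
~p: Gödel ¬ of 0.9 = 0 (operand ≠ 0)
~~p: Gödel ¬ of 0 = 1 (operand is 0)
(~r -> ~~p): 0 ≤ 1, so result = 1
(q | q) = max(0.8, 0.8) = 0.8
((~r -> ~~p) & (q | q)) = min(1, 0.8) = 0.8
~r: Gödel ¬ of 0.5 = 0 (operand ≠ 0)
(~r | q) = max(0, 0.8) = 0.8
(((~r -> ~~p) & (q | q)) | (~r | q)) = max(0.8, 0.8) = 0.8
((((~r -> ~~p) & (q | q)) | (~r | q)) | q) = max(0.8, 0.8) = 0.8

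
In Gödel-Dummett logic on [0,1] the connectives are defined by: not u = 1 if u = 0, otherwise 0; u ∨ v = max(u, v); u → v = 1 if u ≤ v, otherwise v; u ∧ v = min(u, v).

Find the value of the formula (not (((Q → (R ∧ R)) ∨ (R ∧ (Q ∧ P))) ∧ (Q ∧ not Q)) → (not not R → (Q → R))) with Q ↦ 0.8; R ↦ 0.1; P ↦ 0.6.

0.10

(R ∧ R) = min(0.1, 0.1) = 0.1
(Q → (R ∧ R)): 0.8 > 0.1, so result = 0.1
(Q ∧ P) = min(0.8, 0.6) = 0.6
(R ∧ (Q ∧ P)) = min(0.1, 0.6) = 0.1
((Q → (R ∧ R)) ∨ (R ∧ (Q ∧ P))) = max(0.1, 0.1) = 0.1
not Q: Gödel ¬ of 0.8 = 0 (operand ≠ 0)
(Q ∧ not Q) = min(0.8, 0) = 0
(((Q → (R ∧ R)) ∨ (R ∧ (Q ∧ P))) ∧ (Q ∧ not Q)) = min(0.1, 0) = 0
not (((Q → (R ∧ R)) ∨ (R ∧ (Q ∧ P))) ∧ (Q ∧ not Q)): Gödel ¬ of 0 = 1 (operand is 0)
not R: Gödel ¬ of 0.1 = 0 (operand ≠ 0)
not not R: Gödel ¬ of 0 = 1 (operand is 0)
(Q → R): 0.8 > 0.1, so result = 0.1
(not not R → (Q → R)): 1 > 0.1, so result = 0.1
(not (((Q → (R ∧ R)) ∨ (R ∧ (Q ∧ P))) ∧ (Q ∧ not Q)) → (not not R → (Q → R))): 1 > 0.1, so result = 0.1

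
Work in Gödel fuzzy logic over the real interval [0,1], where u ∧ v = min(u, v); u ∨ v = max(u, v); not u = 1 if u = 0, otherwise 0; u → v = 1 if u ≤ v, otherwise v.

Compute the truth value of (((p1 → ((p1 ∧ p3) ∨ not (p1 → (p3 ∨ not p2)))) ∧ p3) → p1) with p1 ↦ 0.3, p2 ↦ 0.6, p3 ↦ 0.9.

0.30

(p1 ∧ p3) = min(0.3, 0.9) = 0.3
not p2: Gödel ¬ of 0.6 = 0 (operand ≠ 0)
(p3 ∨ not p2) = max(0.9, 0) = 0.9
(p1 → (p3 ∨ not p2)): 0.3 ≤ 0.9, so result = 1
not (p1 → (p3 ∨ not p2)): Gödel ¬ of 1 = 0 (operand ≠ 0)
((p1 ∧ p3) ∨ not (p1 → (p3 ∨ not p2))) = max(0.3, 0) = 0.3
(p1 → ((p1 ∧ p3) ∨ not (p1 → (p3 ∨ not p2)))): 0.3 ≤ 0.3, so result = 1
((p1 → ((p1 ∧ p3) ∨ not (p1 → (p3 ∨ not p2)))) ∧ p3) = min(1, 0.9) = 0.9
(((p1 → ((p1 ∧ p3) ∨ not (p1 → (p3 ∨ not p2)))) ∧ p3) → p1): 0.9 > 0.3, so result = 0.3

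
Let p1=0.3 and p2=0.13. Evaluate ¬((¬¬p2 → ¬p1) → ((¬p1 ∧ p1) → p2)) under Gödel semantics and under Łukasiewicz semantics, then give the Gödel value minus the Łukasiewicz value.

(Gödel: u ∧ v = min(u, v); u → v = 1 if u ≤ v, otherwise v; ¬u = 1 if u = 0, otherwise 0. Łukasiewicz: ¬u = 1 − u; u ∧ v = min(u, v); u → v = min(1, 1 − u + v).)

-0.17

Gödel evaluation:
  ¬p2: Gödel ¬ of 0.13 = 0 (operand ≠ 0)
  ¬¬p2: Gödel ¬ of 0 = 1 (operand is 0)
  ¬p1: Gödel ¬ of 0.3 = 0 (operand ≠ 0)
  (¬¬p2 → ¬p1): 1 > 0, so result = 0
  ¬p1: Gödel ¬ of 0.3 = 0 (operand ≠ 0)
  (¬p1 ∧ p1) = min(0, 0.3) = 0
  ((¬p1 ∧ p1) → p2): 0 ≤ 0.13, so result = 1
  ((¬¬p2 → ¬p1) → ((¬p1 ∧ p1) → p2)): 0 ≤ 1, so result = 1
  ¬((¬¬p2 → ¬p1) → ((¬p1 ∧ p1) → p2)): Gödel ¬ of 1 = 0 (operand ≠ 0)
  Gödel value = 0
Łukasiewicz evaluation:
  ¬p2: Łukasiewicz ¬ gives 1 − 0.13 = 0.87
  ¬¬p2: Łukasiewicz ¬ gives 1 − 0.87 = 0.13
  ¬p1: Łukasiewicz ¬ gives 1 − 0.3 = 0.7
  (¬¬p2 → ¬p1): min(1, 1 − 0.13 + 0.7) = 1
  ¬p1: Łukasiewicz ¬ gives 1 − 0.3 = 0.7
  (¬p1 ∧ p1) = min(0.7, 0.3) = 0.3
  ((¬p1 ∧ p1) → p2): min(1, 1 − 0.3 + 0.13) = 0.83
  ((¬¬p2 → ¬p1) → ((¬p1 ∧ p1) → p2)): min(1, 1 − 1 + 0.83) = 0.83
  ¬((¬¬p2 → ¬p1) → ((¬p1 ∧ p1) → p2)): Łukasiewicz ¬ gives 1 − 0.83 = 0.17
  Łukasiewicz value = 0.17
Difference: 0 − 0.17 = -0.17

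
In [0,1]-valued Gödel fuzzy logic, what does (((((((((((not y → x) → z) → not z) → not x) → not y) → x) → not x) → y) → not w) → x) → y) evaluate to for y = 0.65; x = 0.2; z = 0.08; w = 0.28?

0.65

not y: Gödel ¬ of 0.65 = 0 (operand ≠ 0)
(not y → x): 0 ≤ 0.2, so result = 1
((not y → x) → z): 1 > 0.08, so result = 0.08
not z: Gödel ¬ of 0.08 = 0 (operand ≠ 0)
(((not y → x) → z) → not z): 0.08 > 0, so result = 0
not x: Gödel ¬ of 0.2 = 0 (operand ≠ 0)
((((not y → x) → z) → not z) → not x): 0 ≤ 0, so result = 1
not y: Gödel ¬ of 0.65 = 0 (operand ≠ 0)
(((((not y → x) → z) → not z) → not x) → not y): 1 > 0, so result = 0
((((((not y → x) → z) → not z) → not x) → not y) → x): 0 ≤ 0.2, so result = 1
not x: Gödel ¬ of 0.2 = 0 (operand ≠ 0)
(((((((not y → x) → z) → not z) → not x) → not y) → x) → not x): 1 > 0, so result = 0
((((((((not y → x) → z) → not z) → not x) → not y) → x) → not x) → y): 0 ≤ 0.65, so result = 1
not w: Gödel ¬ of 0.28 = 0 (operand ≠ 0)
(((((((((not y → x) → z) → not z) → not x) → not y) → x) → not x) → y) → not w): 1 > 0, so result = 0
((((((((((not y → x) → z) → not z) → not x) → not y) → x) → not x) → y) → not w) → x): 0 ≤ 0.2, so result = 1
(((((((((((not y → x) → z) → not z) → not x) → not y) → x) → not x) → y) → not w) → x) → y): 1 > 0.65, so result = 0.65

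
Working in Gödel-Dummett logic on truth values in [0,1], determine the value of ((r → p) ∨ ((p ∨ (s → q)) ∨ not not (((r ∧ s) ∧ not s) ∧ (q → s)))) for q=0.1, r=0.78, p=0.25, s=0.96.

0.25

(r → p): 0.78 > 0.25, so result = 0.25
(s → q): 0.96 > 0.1, so result = 0.1
(p ∨ (s → q)) = max(0.25, 0.1) = 0.25
(r ∧ s) = min(0.78, 0.96) = 0.78
not s: Gödel ¬ of 0.96 = 0 (operand ≠ 0)
((r ∧ s) ∧ not s) = min(0.78, 0) = 0
(q → s): 0.1 ≤ 0.96, so result = 1
(((r ∧ s) ∧ not s) ∧ (q → s)) = min(0, 1) = 0
not (((r ∧ s) ∧ not s) ∧ (q → s)): Gödel ¬ of 0 = 1 (operand is 0)
not not (((r ∧ s) ∧ not s) ∧ (q → s)): Gödel ¬ of 1 = 0 (operand ≠ 0)
((p ∨ (s → q)) ∨ not not (((r ∧ s) ∧ not s) ∧ (q → s))) = max(0.25, 0) = 0.25
((r → p) ∨ ((p ∨ (s → q)) ∨ not not (((r ∧ s) ∧ not s) ∧ (q → s)))) = max(0.25, 0.25) = 0.25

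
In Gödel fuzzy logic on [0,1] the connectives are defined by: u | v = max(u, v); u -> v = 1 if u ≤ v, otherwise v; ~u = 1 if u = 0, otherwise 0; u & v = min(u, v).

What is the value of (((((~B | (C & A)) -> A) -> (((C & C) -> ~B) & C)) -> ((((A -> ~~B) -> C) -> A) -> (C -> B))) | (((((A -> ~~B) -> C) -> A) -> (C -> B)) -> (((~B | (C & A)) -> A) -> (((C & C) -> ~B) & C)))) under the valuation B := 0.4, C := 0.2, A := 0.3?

1.00

~B: Gödel ¬ of 0.4 = 0 (operand ≠ 0)
(C & A) = min(0.2, 0.3) = 0.2
(~B | (C & A)) = max(0, 0.2) = 0.2
((~B | (C & A)) -> A): 0.2 ≤ 0.3, so result = 1
(C & C) = min(0.2, 0.2) = 0.2
~B: Gödel ¬ of 0.4 = 0 (operand ≠ 0)
((C & C) -> ~B): 0.2 > 0, so result = 0
(((C & C) -> ~B) & C) = min(0, 0.2) = 0
(((~B | (C & A)) -> A) -> (((C & C) -> ~B) & C)): 1 > 0, so result = 0
~B: Gödel ¬ of 0.4 = 0 (operand ≠ 0)
~~B: Gödel ¬ of 0 = 1 (operand is 0)
(A -> ~~B): 0.3 ≤ 1, so result = 1
((A -> ~~B) -> C): 1 > 0.2, so result = 0.2
(((A -> ~~B) -> C) -> A): 0.2 ≤ 0.3, so result = 1
(C -> B): 0.2 ≤ 0.4, so result = 1
((((A -> ~~B) -> C) -> A) -> (C -> B)): 1 ≤ 1, so result = 1
((((~B | (C & A)) -> A) -> (((C & C) -> ~B) & C)) -> ((((A -> ~~B) -> C) -> A) -> (C -> B))): 0 ≤ 1, so result = 1
~B: Gödel ¬ of 0.4 = 0 (operand ≠ 0)
~~B: Gödel ¬ of 0 = 1 (operand is 0)
(A -> ~~B): 0.3 ≤ 1, so result = 1
((A -> ~~B) -> C): 1 > 0.2, so result = 0.2
(((A -> ~~B) -> C) -> A): 0.2 ≤ 0.3, so result = 1
(C -> B): 0.2 ≤ 0.4, so result = 1
((((A -> ~~B) -> C) -> A) -> (C -> B)): 1 ≤ 1, so result = 1
~B: Gödel ¬ of 0.4 = 0 (operand ≠ 0)
(C & A) = min(0.2, 0.3) = 0.2
(~B | (C & A)) = max(0, 0.2) = 0.2
((~B | (C & A)) -> A): 0.2 ≤ 0.3, so result = 1
(C & C) = min(0.2, 0.2) = 0.2
~B: Gödel ¬ of 0.4 = 0 (operand ≠ 0)
((C & C) -> ~B): 0.2 > 0, so result = 0
(((C & C) -> ~B) & C) = min(0, 0.2) = 0
(((~B | (C & A)) -> A) -> (((C & C) -> ~B) & C)): 1 > 0, so result = 0
(((((A -> ~~B) -> C) -> A) -> (C -> B)) -> (((~B | (C & A)) -> A) -> (((C & C) -> ~B) & C))): 1 > 0, so result = 0
(((((~B | (C & A)) -> A) -> (((C & C) -> ~B) & C)) -> ((((A -> ~~B) -> C) -> A) -> (C -> B))) | (((((A -> ~~B) -> C) -> A) -> (C -> B)) -> (((~B | (C & A)) -> A) -> (((C & C) -> ~B) & C)))) = max(1, 0) = 1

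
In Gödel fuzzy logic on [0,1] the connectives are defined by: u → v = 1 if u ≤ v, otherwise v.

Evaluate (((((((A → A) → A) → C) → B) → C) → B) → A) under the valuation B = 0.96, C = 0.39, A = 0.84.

0.84

(A → A): 0.84 ≤ 0.84, so result = 1
((A → A) → A): 1 > 0.84, so result = 0.84
(((A → A) → A) → C): 0.84 > 0.39, so result = 0.39
((((A → A) → A) → C) → B): 0.39 ≤ 0.96, so result = 1
(((((A → A) → A) → C) → B) → C): 1 > 0.39, so result = 0.39
((((((A → A) → A) → C) → B) → C) → B): 0.39 ≤ 0.96, so result = 1
(((((((A → A) → A) → C) → B) → C) → B) → A): 1 > 0.84, so result = 0.84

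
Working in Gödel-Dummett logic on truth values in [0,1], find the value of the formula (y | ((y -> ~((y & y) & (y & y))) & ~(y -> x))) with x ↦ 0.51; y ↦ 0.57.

(y & y) = min(0.57, 0.57) = 0.57
(y & y) = min(0.57, 0.57) = 0.57
((y & y) & (y & y)) = min(0.57, 0.57) = 0.57
~((y & y) & (y & y)): Gödel ¬ of 0.57 = 0 (operand ≠ 0)
(y -> ~((y & y) & (y & y))): 0.57 > 0, so result = 0
(y -> x): 0.57 > 0.51, so result = 0.51
~(y -> x): Gödel ¬ of 0.51 = 0 (operand ≠ 0)
((y -> ~((y & y) & (y & y))) & ~(y -> x)) = min(0, 0) = 0
(y | ((y -> ~((y & y) & (y & y))) & ~(y -> x))) = max(0.57, 0) = 0.57

0.57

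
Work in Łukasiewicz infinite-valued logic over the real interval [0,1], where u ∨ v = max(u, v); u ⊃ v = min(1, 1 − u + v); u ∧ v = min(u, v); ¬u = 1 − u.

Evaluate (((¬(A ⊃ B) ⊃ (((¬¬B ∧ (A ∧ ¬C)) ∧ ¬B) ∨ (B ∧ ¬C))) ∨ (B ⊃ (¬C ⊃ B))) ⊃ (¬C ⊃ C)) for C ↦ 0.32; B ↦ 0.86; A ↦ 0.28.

0.64

(A ⊃ B): min(1, 1 − 0.28 + 0.86) = 1
¬(A ⊃ B): Łukasiewicz ¬ gives 1 − 1 = 0
¬B: Łukasiewicz ¬ gives 1 − 0.86 = 0.14
¬¬B: Łukasiewicz ¬ gives 1 − 0.14 = 0.86
¬C: Łukasiewicz ¬ gives 1 − 0.32 = 0.68
(A ∧ ¬C) = min(0.28, 0.68) = 0.28
(¬¬B ∧ (A ∧ ¬C)) = min(0.86, 0.28) = 0.28
¬B: Łukasiewicz ¬ gives 1 − 0.86 = 0.14
((¬¬B ∧ (A ∧ ¬C)) ∧ ¬B) = min(0.28, 0.14) = 0.14
¬C: Łukasiewicz ¬ gives 1 − 0.32 = 0.68
(B ∧ ¬C) = min(0.86, 0.68) = 0.68
(((¬¬B ∧ (A ∧ ¬C)) ∧ ¬B) ∨ (B ∧ ¬C)) = max(0.14, 0.68) = 0.68
(¬(A ⊃ B) ⊃ (((¬¬B ∧ (A ∧ ¬C)) ∧ ¬B) ∨ (B ∧ ¬C))): min(1, 1 − 0 + 0.68) = 1
¬C: Łukasiewicz ¬ gives 1 − 0.32 = 0.68
(¬C ⊃ B): min(1, 1 − 0.68 + 0.86) = 1
(B ⊃ (¬C ⊃ B)): min(1, 1 − 0.86 + 1) = 1
((¬(A ⊃ B) ⊃ (((¬¬B ∧ (A ∧ ¬C)) ∧ ¬B) ∨ (B ∧ ¬C))) ∨ (B ⊃ (¬C ⊃ B))) = max(1, 1) = 1
¬C: Łukasiewicz ¬ gives 1 − 0.32 = 0.68
(¬C ⊃ C): min(1, 1 − 0.68 + 0.32) = 0.64
(((¬(A ⊃ B) ⊃ (((¬¬B ∧ (A ∧ ¬C)) ∧ ¬B) ∨ (B ∧ ¬C))) ∨ (B ⊃ (¬C ⊃ B))) ⊃ (¬C ⊃ C)): min(1, 1 − 1 + 0.64) = 0.64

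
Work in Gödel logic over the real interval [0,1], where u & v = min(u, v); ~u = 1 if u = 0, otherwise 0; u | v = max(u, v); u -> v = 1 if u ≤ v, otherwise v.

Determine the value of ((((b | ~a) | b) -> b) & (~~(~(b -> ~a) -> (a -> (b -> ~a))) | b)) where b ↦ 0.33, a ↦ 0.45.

~a: Gödel ¬ of 0.45 = 0 (operand ≠ 0)
(b | ~a) = max(0.33, 0) = 0.33
((b | ~a) | b) = max(0.33, 0.33) = 0.33
(((b | ~a) | b) -> b): 0.33 ≤ 0.33, so result = 1
~a: Gödel ¬ of 0.45 = 0 (operand ≠ 0)
(b -> ~a): 0.33 > 0, so result = 0
~(b -> ~a): Gödel ¬ of 0 = 1 (operand is 0)
~a: Gödel ¬ of 0.45 = 0 (operand ≠ 0)
(b -> ~a): 0.33 > 0, so result = 0
(a -> (b -> ~a)): 0.45 > 0, so result = 0
(~(b -> ~a) -> (a -> (b -> ~a))): 1 > 0, so result = 0
~(~(b -> ~a) -> (a -> (b -> ~a))): Gödel ¬ of 0 = 1 (operand is 0)
~~(~(b -> ~a) -> (a -> (b -> ~a))): Gödel ¬ of 1 = 0 (operand ≠ 0)
(~~(~(b -> ~a) -> (a -> (b -> ~a))) | b) = max(0, 0.33) = 0.33
((((b | ~a) | b) -> b) & (~~(~(b -> ~a) -> (a -> (b -> ~a))) | b)) = min(1, 0.33) = 0.33

0.33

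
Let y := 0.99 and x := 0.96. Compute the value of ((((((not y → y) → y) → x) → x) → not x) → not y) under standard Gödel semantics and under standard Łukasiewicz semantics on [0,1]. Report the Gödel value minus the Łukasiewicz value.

0.04

Gödel evaluation:
  not y: Gödel ¬ of 0.99 = 0 (operand ≠ 0)
  (not y → y): 0 ≤ 0.99, so result = 1
  ((not y → y) → y): 1 > 0.99, so result = 0.99
  (((not y → y) → y) → x): 0.99 > 0.96, so result = 0.96
  ((((not y → y) → y) → x) → x): 0.96 ≤ 0.96, so result = 1
  not x: Gödel ¬ of 0.96 = 0 (operand ≠ 0)
  (((((not y → y) → y) → x) → x) → not x): 1 > 0, so result = 0
  not y: Gödel ¬ of 0.99 = 0 (operand ≠ 0)
  ((((((not y → y) → y) → x) → x) → not x) → not y): 0 ≤ 0, so result = 1
  Gödel value = 1
Łukasiewicz evaluation:
  not y: Łukasiewicz ¬ gives 1 − 0.99 = 0.01
  (not y → y): min(1, 1 − 0.01 + 0.99) = 1
  ((not y → y) → y): min(1, 1 − 1 + 0.99) = 0.99
  (((not y → y) → y) → x): min(1, 1 − 0.99 + 0.96) = 0.97
  ((((not y → y) → y) → x) → x): min(1, 1 − 0.97 + 0.96) = 0.99
  not x: Łukasiewicz ¬ gives 1 − 0.96 = 0.04
  (((((not y → y) → y) → x) → x) → not x): min(1, 1 − 0.99 + 0.04) = 0.05
  not y: Łukasiewicz ¬ gives 1 − 0.99 = 0.01
  ((((((not y → y) → y) → x) → x) → not x) → not y): min(1, 1 − 0.05 + 0.01) = 0.96
  Łukasiewicz value = 0.96
Difference: 1 − 0.96 = 0.04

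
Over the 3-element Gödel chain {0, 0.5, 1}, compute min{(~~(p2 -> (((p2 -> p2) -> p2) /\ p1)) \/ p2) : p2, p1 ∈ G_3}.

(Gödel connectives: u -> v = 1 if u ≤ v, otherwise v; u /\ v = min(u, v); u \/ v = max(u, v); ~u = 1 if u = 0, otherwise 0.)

The minimum is attained at p2 = 0.5, p1 = 0:
  (p2 -> p2): 0.5 ≤ 0.5, so result = 1
  ((p2 -> p2) -> p2): 1 > 0.5, so result = 0.5
  (((p2 -> p2) -> p2) /\ p1) = min(0.5, 0) = 0
  (p2 -> (((p2 -> p2) -> p2) /\ p1)): 0.5 > 0, so result = 0
  ~(p2 -> (((p2 -> p2) -> p2) /\ p1)): Gödel ¬ of 0 = 1 (operand is 0)
  ~~(p2 -> (((p2 -> p2) -> p2) /\ p1)): Gödel ¬ of 1 = 0 (operand ≠ 0)
  (~~(p2 -> (((p2 -> p2) -> p2) /\ p1)) \/ p2) = max(0, 0.5) = 0.5
Checking all 9 assignments confirms none give a value below 0.50.

0.50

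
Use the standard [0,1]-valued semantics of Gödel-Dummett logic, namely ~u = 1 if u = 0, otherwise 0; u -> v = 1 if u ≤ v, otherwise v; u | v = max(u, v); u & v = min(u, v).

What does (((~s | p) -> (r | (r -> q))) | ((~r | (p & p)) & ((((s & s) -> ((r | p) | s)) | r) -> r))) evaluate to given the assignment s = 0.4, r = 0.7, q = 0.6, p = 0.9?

0.70

~s: Gödel ¬ of 0.4 = 0 (operand ≠ 0)
(~s | p) = max(0, 0.9) = 0.9
(r -> q): 0.7 > 0.6, so result = 0.6
(r | (r -> q)) = max(0.7, 0.6) = 0.7
((~s | p) -> (r | (r -> q))): 0.9 > 0.7, so result = 0.7
~r: Gödel ¬ of 0.7 = 0 (operand ≠ 0)
(p & p) = min(0.9, 0.9) = 0.9
(~r | (p & p)) = max(0, 0.9) = 0.9
(s & s) = min(0.4, 0.4) = 0.4
(r | p) = max(0.7, 0.9) = 0.9
((r | p) | s) = max(0.9, 0.4) = 0.9
((s & s) -> ((r | p) | s)): 0.4 ≤ 0.9, so result = 1
(((s & s) -> ((r | p) | s)) | r) = max(1, 0.7) = 1
((((s & s) -> ((r | p) | s)) | r) -> r): 1 > 0.7, so result = 0.7
((~r | (p & p)) & ((((s & s) -> ((r | p) | s)) | r) -> r)) = min(0.9, 0.7) = 0.7
(((~s | p) -> (r | (r -> q))) | ((~r | (p & p)) & ((((s & s) -> ((r | p) | s)) | r) -> r))) = max(0.7, 0.7) = 0.7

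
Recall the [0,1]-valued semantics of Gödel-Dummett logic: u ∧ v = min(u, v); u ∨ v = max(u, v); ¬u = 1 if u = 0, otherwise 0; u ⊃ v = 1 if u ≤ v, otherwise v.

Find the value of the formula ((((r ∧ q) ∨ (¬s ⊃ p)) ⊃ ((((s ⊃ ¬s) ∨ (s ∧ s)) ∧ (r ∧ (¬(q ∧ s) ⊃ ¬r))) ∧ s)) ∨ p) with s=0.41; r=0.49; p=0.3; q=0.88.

(r ∧ q) = min(0.49, 0.88) = 0.49
¬s: Gödel ¬ of 0.41 = 0 (operand ≠ 0)
(¬s ⊃ p): 0 ≤ 0.3, so result = 1
((r ∧ q) ∨ (¬s ⊃ p)) = max(0.49, 1) = 1
¬s: Gödel ¬ of 0.41 = 0 (operand ≠ 0)
(s ⊃ ¬s): 0.41 > 0, so result = 0
(s ∧ s) = min(0.41, 0.41) = 0.41
((s ⊃ ¬s) ∨ (s ∧ s)) = max(0, 0.41) = 0.41
(q ∧ s) = min(0.88, 0.41) = 0.41
¬(q ∧ s): Gödel ¬ of 0.41 = 0 (operand ≠ 0)
¬r: Gödel ¬ of 0.49 = 0 (operand ≠ 0)
(¬(q ∧ s) ⊃ ¬r): 0 ≤ 0, so result = 1
(r ∧ (¬(q ∧ s) ⊃ ¬r)) = min(0.49, 1) = 0.49
(((s ⊃ ¬s) ∨ (s ∧ s)) ∧ (r ∧ (¬(q ∧ s) ⊃ ¬r))) = min(0.41, 0.49) = 0.41
((((s ⊃ ¬s) ∨ (s ∧ s)) ∧ (r ∧ (¬(q ∧ s) ⊃ ¬r))) ∧ s) = min(0.41, 0.41) = 0.41
(((r ∧ q) ∨ (¬s ⊃ p)) ⊃ ((((s ⊃ ¬s) ∨ (s ∧ s)) ∧ (r ∧ (¬(q ∧ s) ⊃ ¬r))) ∧ s)): 1 > 0.41, so result = 0.41
((((r ∧ q) ∨ (¬s ⊃ p)) ⊃ ((((s ⊃ ¬s) ∨ (s ∧ s)) ∧ (r ∧ (¬(q ∧ s) ⊃ ¬r))) ∧ s)) ∨ p) = max(0.41, 0.3) = 0.41

0.41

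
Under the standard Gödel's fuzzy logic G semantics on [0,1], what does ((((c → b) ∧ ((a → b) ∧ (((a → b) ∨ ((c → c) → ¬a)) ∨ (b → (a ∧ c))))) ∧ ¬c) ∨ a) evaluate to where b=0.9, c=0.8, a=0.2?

0.20

(c → b): 0.8 ≤ 0.9, so result = 1
(a → b): 0.2 ≤ 0.9, so result = 1
(a → b): 0.2 ≤ 0.9, so result = 1
(c → c): 0.8 ≤ 0.8, so result = 1
¬a: Gödel ¬ of 0.2 = 0 (operand ≠ 0)
((c → c) → ¬a): 1 > 0, so result = 0
((a → b) ∨ ((c → c) → ¬a)) = max(1, 0) = 1
(a ∧ c) = min(0.2, 0.8) = 0.2
(b → (a ∧ c)): 0.9 > 0.2, so result = 0.2
(((a → b) ∨ ((c → c) → ¬a)) ∨ (b → (a ∧ c))) = max(1, 0.2) = 1
((a → b) ∧ (((a → b) ∨ ((c → c) → ¬a)) ∨ (b → (a ∧ c)))) = min(1, 1) = 1
((c → b) ∧ ((a → b) ∧ (((a → b) ∨ ((c → c) → ¬a)) ∨ (b → (a ∧ c))))) = min(1, 1) = 1
¬c: Gödel ¬ of 0.8 = 0 (operand ≠ 0)
(((c → b) ∧ ((a → b) ∧ (((a → b) ∨ ((c → c) → ¬a)) ∨ (b → (a ∧ c))))) ∧ ¬c) = min(1, 0) = 0
((((c → b) ∧ ((a → b) ∧ (((a → b) ∨ ((c → c) → ¬a)) ∨ (b → (a ∧ c))))) ∧ ¬c) ∨ a) = max(0, 0.2) = 0.2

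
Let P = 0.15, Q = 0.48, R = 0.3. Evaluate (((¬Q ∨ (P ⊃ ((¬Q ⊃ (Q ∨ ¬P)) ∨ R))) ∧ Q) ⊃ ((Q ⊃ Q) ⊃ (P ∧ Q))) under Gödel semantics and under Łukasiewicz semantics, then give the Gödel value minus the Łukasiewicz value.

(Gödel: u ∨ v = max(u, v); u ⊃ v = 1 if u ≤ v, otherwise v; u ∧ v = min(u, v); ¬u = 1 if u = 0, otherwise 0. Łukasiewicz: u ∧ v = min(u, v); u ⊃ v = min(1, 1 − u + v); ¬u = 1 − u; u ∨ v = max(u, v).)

-0.52

Gödel evaluation:
  ¬Q: Gödel ¬ of 0.48 = 0 (operand ≠ 0)
  ¬Q: Gödel ¬ of 0.48 = 0 (operand ≠ 0)
  ¬P: Gödel ¬ of 0.15 = 0 (operand ≠ 0)
  (Q ∨ ¬P) = max(0.48, 0) = 0.48
  (¬Q ⊃ (Q ∨ ¬P)): 0 ≤ 0.48, so result = 1
  ((¬Q ⊃ (Q ∨ ¬P)) ∨ R) = max(1, 0.3) = 1
  (P ⊃ ((¬Q ⊃ (Q ∨ ¬P)) ∨ R)): 0.15 ≤ 1, so result = 1
  (¬Q ∨ (P ⊃ ((¬Q ⊃ (Q ∨ ¬P)) ∨ R))) = max(0, 1) = 1
  ((¬Q ∨ (P ⊃ ((¬Q ⊃ (Q ∨ ¬P)) ∨ R))) ∧ Q) = min(1, 0.48) = 0.48
  (Q ⊃ Q): 0.48 ≤ 0.48, so result = 1
  (P ∧ Q) = min(0.15, 0.48) = 0.15
  ((Q ⊃ Q) ⊃ (P ∧ Q)): 1 > 0.15, so result = 0.15
  (((¬Q ∨ (P ⊃ ((¬Q ⊃ (Q ∨ ¬P)) ∨ R))) ∧ Q) ⊃ ((Q ⊃ Q) ⊃ (P ∧ Q))): 0.48 > 0.15, so result = 0.15
  Gödel value = 0.15
Łukasiewicz evaluation:
  ¬Q: Łukasiewicz ¬ gives 1 − 0.48 = 0.52
  ¬Q: Łukasiewicz ¬ gives 1 − 0.48 = 0.52
  ¬P: Łukasiewicz ¬ gives 1 − 0.15 = 0.85
  (Q ∨ ¬P) = max(0.48, 0.85) = 0.85
  (¬Q ⊃ (Q ∨ ¬P)): min(1, 1 − 0.52 + 0.85) = 1
  ((¬Q ⊃ (Q ∨ ¬P)) ∨ R) = max(1, 0.3) = 1
  (P ⊃ ((¬Q ⊃ (Q ∨ ¬P)) ∨ R)): min(1, 1 − 0.15 + 1) = 1
  (¬Q ∨ (P ⊃ ((¬Q ⊃ (Q ∨ ¬P)) ∨ R))) = max(0.52, 1) = 1
  ((¬Q ∨ (P ⊃ ((¬Q ⊃ (Q ∨ ¬P)) ∨ R))) ∧ Q) = min(1, 0.48) = 0.48
  (Q ⊃ Q): min(1, 1 − 0.48 + 0.48) = 1
  (P ∧ Q) = min(0.15, 0.48) = 0.15
  ((Q ⊃ Q) ⊃ (P ∧ Q)): min(1, 1 − 1 + 0.15) = 0.15
  (((¬Q ∨ (P ⊃ ((¬Q ⊃ (Q ∨ ¬P)) ∨ R))) ∧ Q) ⊃ ((Q ⊃ Q) ⊃ (P ∧ Q))): min(1, 1 − 0.48 + 0.15) = 0.67
  Łukasiewicz value = 0.67
Difference: 0.15 − 0.67 = -0.52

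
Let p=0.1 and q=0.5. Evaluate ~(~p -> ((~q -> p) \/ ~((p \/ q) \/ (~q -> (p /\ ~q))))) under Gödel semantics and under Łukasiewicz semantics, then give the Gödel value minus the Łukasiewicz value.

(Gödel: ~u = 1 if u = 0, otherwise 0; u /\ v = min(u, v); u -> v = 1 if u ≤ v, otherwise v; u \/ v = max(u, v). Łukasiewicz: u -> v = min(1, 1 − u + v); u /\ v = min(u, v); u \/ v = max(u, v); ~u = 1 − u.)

-0.30

Gödel evaluation:
  ~p: Gödel ¬ of 0.1 = 0 (operand ≠ 0)
  ~q: Gödel ¬ of 0.5 = 0 (operand ≠ 0)
  (~q -> p): 0 ≤ 0.1, so result = 1
  (p \/ q) = max(0.1, 0.5) = 0.5
  ~q: Gödel ¬ of 0.5 = 0 (operand ≠ 0)
  ~q: Gödel ¬ of 0.5 = 0 (operand ≠ 0)
  (p /\ ~q) = min(0.1, 0) = 0
  (~q -> (p /\ ~q)): 0 ≤ 0, so result = 1
  ((p \/ q) \/ (~q -> (p /\ ~q))) = max(0.5, 1) = 1
  ~((p \/ q) \/ (~q -> (p /\ ~q))): Gödel ¬ of 1 = 0 (operand ≠ 0)
  ((~q -> p) \/ ~((p \/ q) \/ (~q -> (p /\ ~q)))) = max(1, 0) = 1
  (~p -> ((~q -> p) \/ ~((p \/ q) \/ (~q -> (p /\ ~q))))): 0 ≤ 1, so result = 1
  ~(~p -> ((~q -> p) \/ ~((p \/ q) \/ (~q -> (p /\ ~q))))): Gödel ¬ of 1 = 0 (operand ≠ 0)
  Gödel value = 0
Łukasiewicz evaluation:
  ~p: Łukasiewicz ¬ gives 1 − 0.1 = 0.9
  ~q: Łukasiewicz ¬ gives 1 − 0.5 = 0.5
  (~q -> p): min(1, 1 − 0.5 + 0.1) = 0.6
  (p \/ q) = max(0.1, 0.5) = 0.5
  ~q: Łukasiewicz ¬ gives 1 − 0.5 = 0.5
  ~q: Łukasiewicz ¬ gives 1 − 0.5 = 0.5
  (p /\ ~q) = min(0.1, 0.5) = 0.1
  (~q -> (p /\ ~q)): min(1, 1 − 0.5 + 0.1) = 0.6
  ((p \/ q) \/ (~q -> (p /\ ~q))) = max(0.5, 0.6) = 0.6
  ~((p \/ q) \/ (~q -> (p /\ ~q))): Łukasiewicz ¬ gives 1 − 0.6 = 0.4
  ((~q -> p) \/ ~((p \/ q) \/ (~q -> (p /\ ~q)))) = max(0.6, 0.4) = 0.6
  (~p -> ((~q -> p) \/ ~((p \/ q) \/ (~q -> (p /\ ~q))))): min(1, 1 − 0.9 + 0.6) = 0.7
  ~(~p -> ((~q -> p) \/ ~((p \/ q) \/ (~q -> (p /\ ~q))))): Łukasiewicz ¬ gives 1 − 0.7 = 0.3
  Łukasiewicz value = 0.3
Difference: 0 − 0.3 = -0.30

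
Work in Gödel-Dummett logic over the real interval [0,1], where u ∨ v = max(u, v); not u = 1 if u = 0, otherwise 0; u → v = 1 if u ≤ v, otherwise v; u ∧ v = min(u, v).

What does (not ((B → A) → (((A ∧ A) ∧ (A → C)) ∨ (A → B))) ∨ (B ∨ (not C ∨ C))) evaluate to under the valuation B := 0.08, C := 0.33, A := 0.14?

0.33

(B → A): 0.08 ≤ 0.14, so result = 1
(A ∧ A) = min(0.14, 0.14) = 0.14
(A → C): 0.14 ≤ 0.33, so result = 1
((A ∧ A) ∧ (A → C)) = min(0.14, 1) = 0.14
(A → B): 0.14 > 0.08, so result = 0.08
(((A ∧ A) ∧ (A → C)) ∨ (A → B)) = max(0.14, 0.08) = 0.14
((B → A) → (((A ∧ A) ∧ (A → C)) ∨ (A → B))): 1 > 0.14, so result = 0.14
not ((B → A) → (((A ∧ A) ∧ (A → C)) ∨ (A → B))): Gödel ¬ of 0.14 = 0 (operand ≠ 0)
not C: Gödel ¬ of 0.33 = 0 (operand ≠ 0)
(not C ∨ C) = max(0, 0.33) = 0.33
(B ∨ (not C ∨ C)) = max(0.08, 0.33) = 0.33
(not ((B → A) → (((A ∧ A) ∧ (A → C)) ∨ (A → B))) ∨ (B ∨ (not C ∨ C))) = max(0, 0.33) = 0.33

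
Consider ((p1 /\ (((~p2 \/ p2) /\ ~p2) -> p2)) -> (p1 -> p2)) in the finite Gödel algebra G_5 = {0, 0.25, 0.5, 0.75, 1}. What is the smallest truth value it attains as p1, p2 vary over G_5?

0.25

The minimum is attained at p1 = 0.5, p2 = 0.25:
  ~p2: Gödel ¬ of 0.25 = 0 (operand ≠ 0)
  (~p2 \/ p2) = max(0, 0.25) = 0.25
  ~p2: Gödel ¬ of 0.25 = 0 (operand ≠ 0)
  ((~p2 \/ p2) /\ ~p2) = min(0.25, 0) = 0
  (((~p2 \/ p2) /\ ~p2) -> p2): 0 ≤ 0.25, so result = 1
  (p1 /\ (((~p2 \/ p2) /\ ~p2) -> p2)) = min(0.5, 1) = 0.5
  (p1 -> p2): 0.5 > 0.25, so result = 0.25
  ((p1 /\ (((~p2 \/ p2) /\ ~p2) -> p2)) -> (p1 -> p2)): 0.5 > 0.25, so result = 0.25
Checking all 25 assignments confirms none give a value below 0.25.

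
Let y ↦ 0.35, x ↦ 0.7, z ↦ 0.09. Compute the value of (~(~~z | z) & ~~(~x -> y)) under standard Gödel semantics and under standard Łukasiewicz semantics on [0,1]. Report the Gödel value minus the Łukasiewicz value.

-0.91

Gödel evaluation:
  ~z: Gödel ¬ of 0.09 = 0 (operand ≠ 0)
  ~~z: Gödel ¬ of 0 = 1 (operand is 0)
  (~~z | z) = max(1, 0.09) = 1
  ~(~~z | z): Gödel ¬ of 1 = 0 (operand ≠ 0)
  ~x: Gödel ¬ of 0.7 = 0 (operand ≠ 0)
  (~x -> y): 0 ≤ 0.35, so result = 1
  ~(~x -> y): Gödel ¬ of 1 = 0 (operand ≠ 0)
  ~~(~x -> y): Gödel ¬ of 0 = 1 (operand is 0)
  (~(~~z | z) & ~~(~x -> y)) = min(0, 1) = 0
  Gödel value = 0
Łukasiewicz evaluation:
  ~z: Łukasiewicz ¬ gives 1 − 0.09 = 0.91
  ~~z: Łukasiewicz ¬ gives 1 − 0.91 = 0.09
  (~~z | z) = max(0.09, 0.09) = 0.09
  ~(~~z | z): Łukasiewicz ¬ gives 1 − 0.09 = 0.91
  ~x: Łukasiewicz ¬ gives 1 − 0.7 = 0.3
  (~x -> y): min(1, 1 − 0.3 + 0.35) = 1
  ~(~x -> y): Łukasiewicz ¬ gives 1 − 1 = 0
  ~~(~x -> y): Łukasiewicz ¬ gives 1 − 0 = 1
  (~(~~z | z) & ~~(~x -> y)) = min(0.91, 1) = 0.91
  Łukasiewicz value = 0.91
Difference: 0 − 0.91 = -0.91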